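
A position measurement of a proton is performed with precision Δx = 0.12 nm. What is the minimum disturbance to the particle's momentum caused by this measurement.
4.394 × 10^-25 kg·m/s

The uncertainty principle implies that measuring position disturbs momentum:
ΔxΔp ≥ ℏ/2

When we measure position with precision Δx, we necessarily introduce a momentum uncertainty:
Δp ≥ ℏ/(2Δx)
Δp_min = (1.055e-34 J·s) / (2 × 1.200e-10 m)
Δp_min = 4.394e-25 kg·m/s

The more precisely we measure position, the greater the momentum disturbance.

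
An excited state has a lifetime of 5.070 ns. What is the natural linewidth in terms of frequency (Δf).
15.696 MHz

Using the energy-time uncertainty principle and E = hf:
ΔEΔt ≥ ℏ/2
hΔf·Δt ≥ ℏ/2

The minimum frequency uncertainty is:
Δf = ℏ/(2hτ) = 1/(4πτ)
Δf = 1/(4π × 5.070e-09 s)
Δf = 1.570e+07 Hz = 15.696 MHz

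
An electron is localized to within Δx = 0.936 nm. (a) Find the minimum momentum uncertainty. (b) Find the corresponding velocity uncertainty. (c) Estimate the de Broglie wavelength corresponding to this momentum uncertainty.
(a) Δp_min = 5.633 × 10^-26 kg·m/s
(b) Δv_min = 61.842 km/s
(c) λ_dB = 11.762 nm

Step-by-step:

(a) From the uncertainty principle:
Δp_min = ℏ/(2Δx) = (1.055e-34 J·s)/(2 × 9.360e-10 m) = 5.633e-26 kg·m/s

(b) The velocity uncertainty:
Δv = Δp/m = (5.633e-26 kg·m/s)/(9.109e-31 kg) = 6.184e+04 m/s = 61.842 km/s

(c) The de Broglie wavelength for this momentum:
λ = h/p = (6.626e-34 J·s)/(5.633e-26 kg·m/s) = 1.176e-08 m = 11.762 nm

Note: The de Broglie wavelength is comparable to the localization size, as expected from wave-particle duality.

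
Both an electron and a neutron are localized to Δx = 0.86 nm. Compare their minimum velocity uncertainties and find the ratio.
The electron has the larger minimum velocity uncertainty, by a ratio of 1838.7.

For both particles, Δp_min = ℏ/(2Δx) = 6.131e-26 kg·m/s (same for both).

The velocity uncertainty is Δv = Δp/m:
- electron: Δv = 6.131e-26 / 9.109e-31 = 6.731e+04 m/s = 67.307 km/s
- neutron: Δv = 6.131e-26 / 1.675e-27 = 3.661e+01 m/s = 36.606 m/s

Ratio: 6.731e+04 / 3.661e+01 = 1838.7

The lighter particle has larger velocity uncertainty because Δv ∝ 1/m.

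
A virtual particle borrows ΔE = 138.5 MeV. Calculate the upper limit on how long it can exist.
2.376 ys

Using the energy-time uncertainty principle:
ΔEΔt ≥ ℏ/2

For a virtual particle borrowing energy ΔE, the maximum lifetime is:
Δt_max = ℏ/(2ΔE)

Converting energy:
ΔE = 138.5 MeV = 2.219e-11 J

Δt_max = (1.055e-34 J·s) / (2 × 2.219e-11 J)
Δt_max = 2.376e-24 s = 2.376 ys

Virtual particles with higher borrowed energy exist for shorter times.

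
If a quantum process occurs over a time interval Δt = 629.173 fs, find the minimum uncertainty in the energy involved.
523.077 μeV

Using the energy-time uncertainty principle:
ΔEΔt ≥ ℏ/2

The minimum uncertainty in energy is:
ΔE_min = ℏ/(2Δt)
ΔE_min = (1.055e-34 J·s) / (2 × 6.292e-13 s)
ΔE_min = 8.381e-23 J = 523.077 μeV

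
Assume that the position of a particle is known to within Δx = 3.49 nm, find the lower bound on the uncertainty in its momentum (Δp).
1.511 × 10^-26 kg·m/s

Using the Heisenberg uncertainty principle:
ΔxΔp ≥ ℏ/2

The minimum uncertainty in momentum is:
Δp_min = ℏ/(2Δx)
Δp_min = (1.055e-34 J·s) / (2 × 3.490e-09 m)
Δp_min = 1.511e-26 kg·m/s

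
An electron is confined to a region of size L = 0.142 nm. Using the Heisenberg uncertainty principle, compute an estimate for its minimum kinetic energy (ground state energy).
472.374 meV

Using the uncertainty principle to estimate ground state energy:

1. The position uncertainty is approximately the confinement size:
   Δx ≈ L = 1.420e-10 m

2. From ΔxΔp ≥ ℏ/2, the minimum momentum uncertainty is:
   Δp ≈ ℏ/(2L) = 3.713e-25 kg·m/s

3. The kinetic energy is approximately:
   KE ≈ (Δp)²/(2m) = (3.713e-25)²/(2 × 9.109e-31 kg)
   KE ≈ 7.568e-20 J = 472.374 meV

This is an order-of-magnitude estimate of the ground state energy.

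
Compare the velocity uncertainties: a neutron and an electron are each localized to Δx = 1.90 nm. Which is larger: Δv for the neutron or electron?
The electron has the larger minimum velocity uncertainty, by a ratio of 1838.7.

For both particles, Δp_min = ℏ/(2Δx) = 2.775e-26 kg·m/s (same for both).

The velocity uncertainty is Δv = Δp/m:
- neutron: Δv = 2.775e-26 / 1.675e-27 = 1.657e+01 m/s = 16.569 m/s
- electron: Δv = 2.775e-26 / 9.109e-31 = 3.047e+04 m/s = 30.465 km/s

Ratio: 3.047e+04 / 1.657e+01 = 1838.7

The lighter particle has larger velocity uncertainty because Δv ∝ 1/m.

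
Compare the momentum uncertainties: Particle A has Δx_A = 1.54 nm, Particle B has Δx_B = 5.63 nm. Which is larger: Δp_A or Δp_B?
Particle A has the larger minimum momentum uncertainty, by a factor of 3.66.

For each particle, the minimum momentum uncertainty is Δp_min = ℏ/(2Δx):

Particle A: Δp_A = ℏ/(2×1.540e-09 m) = 3.424e-26 kg·m/s
Particle B: Δp_B = ℏ/(2×5.630e-09 m) = 9.366e-27 kg·m/s

Ratio: Δp_A/Δp_B = 3.66

Since Δp_min ∝ 1/Δx, the particle with smaller position uncertainty (A) has larger momentum uncertainty.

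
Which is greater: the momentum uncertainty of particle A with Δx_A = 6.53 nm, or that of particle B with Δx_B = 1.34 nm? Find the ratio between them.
Particle B has the larger minimum momentum uncertainty, by a factor of 4.87.

For each particle, the minimum momentum uncertainty is Δp_min = ℏ/(2Δx):

Particle A: Δp_A = ℏ/(2×6.530e-09 m) = 8.075e-27 kg·m/s
Particle B: Δp_B = ℏ/(2×1.340e-09 m) = 3.935e-26 kg·m/s

Ratio: Δp_B/Δp_A = 4.87

Since Δp_min ∝ 1/Δx, the particle with smaller position uncertainty (B) has larger momentum uncertainty.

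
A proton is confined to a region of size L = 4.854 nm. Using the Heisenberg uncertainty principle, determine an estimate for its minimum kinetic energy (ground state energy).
220.168 neV

Using the uncertainty principle to estimate ground state energy:

1. The position uncertainty is approximately the confinement size:
   Δx ≈ L = 4.854e-09 m

2. From ΔxΔp ≥ ℏ/2, the minimum momentum uncertainty is:
   Δp ≈ ℏ/(2L) = 1.086e-26 kg·m/s

3. The kinetic energy is approximately:
   KE ≈ (Δp)²/(2m) = (1.086e-26)²/(2 × 1.673e-27 kg)
   KE ≈ 3.527e-26 J = 220.168 neV

This is an order-of-magnitude estimate of the ground state energy.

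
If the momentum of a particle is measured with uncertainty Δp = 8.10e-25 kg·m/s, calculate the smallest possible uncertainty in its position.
65.097 pm

Using the Heisenberg uncertainty principle:
ΔxΔp ≥ ℏ/2

The minimum uncertainty in position is:
Δx_min = ℏ/(2Δp)
Δx_min = (1.055e-34 J·s) / (2 × 8.100e-25 kg·m/s)
Δx_min = 6.510e-11 m = 65.097 pm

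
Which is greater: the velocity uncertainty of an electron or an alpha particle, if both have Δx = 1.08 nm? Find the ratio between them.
The electron has the larger minimum velocity uncertainty, by a ratio of 7294.3.

For both particles, Δp_min = ℏ/(2Δx) = 4.882e-26 kg·m/s (same for both).

The velocity uncertainty is Δv = Δp/m:
- electron: Δv = 4.882e-26 / 9.109e-31 = 5.360e+04 m/s = 53.596 km/s
- alpha particle: Δv = 4.882e-26 / 6.645e-27 = 7.348e+00 m/s = 7.348 m/s

Ratio: 5.360e+04 / 7.348e+00 = 7294.3

The lighter particle has larger velocity uncertainty because Δv ∝ 1/m.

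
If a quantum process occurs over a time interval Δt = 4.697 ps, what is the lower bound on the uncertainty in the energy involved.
70.067 μeV

Using the energy-time uncertainty principle:
ΔEΔt ≥ ℏ/2

The minimum uncertainty in energy is:
ΔE_min = ℏ/(2Δt)
ΔE_min = (1.055e-34 J·s) / (2 × 4.697e-12 s)
ΔE_min = 1.123e-23 J = 70.067 μeV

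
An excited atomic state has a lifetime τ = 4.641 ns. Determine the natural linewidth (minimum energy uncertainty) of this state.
70.913 neV

Using the energy-time uncertainty principle:
ΔEΔt ≥ ℏ/2

The lifetime τ represents the time uncertainty Δt.
The natural linewidth (minimum energy uncertainty) is:

ΔE = ℏ/(2τ)
ΔE = (1.055e-34 J·s) / (2 × 4.641e-09 s)
ΔE = 1.136e-26 J = 70.913 neV

This natural linewidth limits the precision of spectroscopic measurements.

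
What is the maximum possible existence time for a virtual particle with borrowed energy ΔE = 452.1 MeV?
7.279 × 10^-25 s

Using the energy-time uncertainty principle:
ΔEΔt ≥ ℏ/2

For a virtual particle borrowing energy ΔE, the maximum lifetime is:
Δt_max = ℏ/(2ΔE)

Converting energy:
ΔE = 452.1 MeV = 7.243e-11 J

Δt_max = (1.055e-34 J·s) / (2 × 7.243e-11 J)
Δt_max = 7.279e-25 s = 7.279 × 10^-25 s

Virtual particles with higher borrowed energy exist for shorter times.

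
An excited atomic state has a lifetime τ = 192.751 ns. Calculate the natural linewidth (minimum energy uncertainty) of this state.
1.707 neV

Using the energy-time uncertainty principle:
ΔEΔt ≥ ℏ/2

The lifetime τ represents the time uncertainty Δt.
The natural linewidth (minimum energy uncertainty) is:

ΔE = ℏ/(2τ)
ΔE = (1.055e-34 J·s) / (2 × 1.928e-07 s)
ΔE = 2.736e-28 J = 1.707 neV

This natural linewidth limits the precision of spectroscopic measurements.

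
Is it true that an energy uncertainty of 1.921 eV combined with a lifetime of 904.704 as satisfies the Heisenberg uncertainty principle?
Yes, it satisfies the uncertainty relation.

Calculate the product ΔEΔt:
ΔE = 1.921 eV = 3.078e-19 J
ΔEΔt = (3.078e-19 J) × (9.047e-16 s)
ΔEΔt = 2.784e-34 J·s

Compare to the minimum allowed value ℏ/2:
ℏ/2 = 5.273e-35 J·s

Since ΔEΔt = 2.784e-34 J·s ≥ 5.273e-35 J·s = ℏ/2,
this satisfies the uncertainty relation.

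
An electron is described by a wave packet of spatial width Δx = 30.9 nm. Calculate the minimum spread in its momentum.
1.706 × 10^-27 kg·m/s

For a wave packet, the spatial width Δx and momentum spread Δp are related by the uncertainty principle:
ΔxΔp ≥ ℏ/2

The minimum momentum spread is:
Δp_min = ℏ/(2Δx)
Δp_min = (1.055e-34 J·s) / (2 × 3.090e-08 m)
Δp_min = 1.706e-27 kg·m/s

A wave packet cannot have both a well-defined position and well-defined momentum.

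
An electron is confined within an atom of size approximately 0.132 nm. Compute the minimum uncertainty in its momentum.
3.995 × 10^-25 kg·m/s

Using the Heisenberg uncertainty principle:
ΔxΔp ≥ ℏ/2

With Δx ≈ L = 1.320e-10 m (the confinement size):
Δp_min = ℏ/(2Δx)
Δp_min = (1.055e-34 J·s) / (2 × 1.320e-10 m)
Δp_min = 3.995e-25 kg·m/s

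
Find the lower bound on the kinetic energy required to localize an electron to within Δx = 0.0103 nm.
89.782 eV

Localizing a particle requires giving it sufficient momentum uncertainty:

1. From uncertainty principle: Δp ≥ ℏ/(2Δx)
   Δp_min = (1.055e-34 J·s) / (2 × 1.030e-11 m)
   Δp_min = 5.119e-24 kg·m/s

2. This momentum uncertainty corresponds to kinetic energy:
   KE ≈ (Δp)²/(2m) = (5.119e-24)²/(2 × 9.109e-31 kg)
   KE = 1.438e-17 J = 89.782 eV

Tighter localization requires more energy.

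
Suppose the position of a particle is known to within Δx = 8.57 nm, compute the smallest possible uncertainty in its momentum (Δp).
6.153 × 10^-27 kg·m/s

Using the Heisenberg uncertainty principle:
ΔxΔp ≥ ℏ/2

The minimum uncertainty in momentum is:
Δp_min = ℏ/(2Δx)
Δp_min = (1.055e-34 J·s) / (2 × 8.570e-09 m)
Δp_min = 6.153e-27 kg·m/s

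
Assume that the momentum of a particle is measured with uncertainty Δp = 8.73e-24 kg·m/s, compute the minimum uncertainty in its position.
6.040 pm

Using the Heisenberg uncertainty principle:
ΔxΔp ≥ ℏ/2

The minimum uncertainty in position is:
Δx_min = ℏ/(2Δp)
Δx_min = (1.055e-34 J·s) / (2 × 8.730e-24 kg·m/s)
Δx_min = 6.040e-12 m = 6.040 pm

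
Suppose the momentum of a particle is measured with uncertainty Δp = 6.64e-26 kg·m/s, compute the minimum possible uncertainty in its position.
794.105 pm

Using the Heisenberg uncertainty principle:
ΔxΔp ≥ ℏ/2

The minimum uncertainty in position is:
Δx_min = ℏ/(2Δp)
Δx_min = (1.055e-34 J·s) / (2 × 6.640e-26 kg·m/s)
Δx_min = 7.941e-10 m = 794.105 pm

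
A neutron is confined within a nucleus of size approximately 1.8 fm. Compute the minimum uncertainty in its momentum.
2.929 × 10^-20 kg·m/s

Using the Heisenberg uncertainty principle:
ΔxΔp ≥ ℏ/2

With Δx ≈ L = 1.800e-15 m (the confinement size):
Δp_min = ℏ/(2Δx)
Δp_min = (1.055e-34 J·s) / (2 × 1.800e-15 m)
Δp_min = 2.929e-20 kg·m/s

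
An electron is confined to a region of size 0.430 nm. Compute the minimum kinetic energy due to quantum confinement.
51.514 meV

Using the uncertainty principle:

1. Position uncertainty: Δx ≈ 4.300e-10 m
2. Minimum momentum uncertainty: Δp = ℏ/(2Δx) = 1.226e-25 kg·m/s
3. Minimum kinetic energy:
   KE = (Δp)²/(2m) = (1.226e-25)²/(2 × 9.109e-31 kg)
   KE = 8.253e-21 J = 51.514 meV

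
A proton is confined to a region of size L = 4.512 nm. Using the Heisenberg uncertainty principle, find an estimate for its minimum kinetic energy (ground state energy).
254.810 neV

Using the uncertainty principle to estimate ground state energy:

1. The position uncertainty is approximately the confinement size:
   Δx ≈ L = 4.512e-09 m

2. From ΔxΔp ≥ ℏ/2, the minimum momentum uncertainty is:
   Δp ≈ ℏ/(2L) = 1.169e-26 kg·m/s

3. The kinetic energy is approximately:
   KE ≈ (Δp)²/(2m) = (1.169e-26)²/(2 × 1.673e-27 kg)
   KE ≈ 4.083e-26 J = 254.810 neV

This is an order-of-magnitude estimate of the ground state energy.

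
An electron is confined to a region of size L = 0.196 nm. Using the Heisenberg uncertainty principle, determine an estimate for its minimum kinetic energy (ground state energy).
247.942 meV

Using the uncertainty principle to estimate ground state energy:

1. The position uncertainty is approximately the confinement size:
   Δx ≈ L = 1.960e-10 m

2. From ΔxΔp ≥ ℏ/2, the minimum momentum uncertainty is:
   Δp ≈ ℏ/(2L) = 2.690e-25 kg·m/s

3. The kinetic energy is approximately:
   KE ≈ (Δp)²/(2m) = (2.690e-25)²/(2 × 9.109e-31 kg)
   KE ≈ 3.972e-20 J = 247.942 meV

This is an order-of-magnitude estimate of the ground state energy.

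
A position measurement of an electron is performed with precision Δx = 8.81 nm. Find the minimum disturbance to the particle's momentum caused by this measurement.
5.985 × 10^-27 kg·m/s

The uncertainty principle implies that measuring position disturbs momentum:
ΔxΔp ≥ ℏ/2

When we measure position with precision Δx, we necessarily introduce a momentum uncertainty:
Δp ≥ ℏ/(2Δx)
Δp_min = (1.055e-34 J·s) / (2 × 8.810e-09 m)
Δp_min = 5.985e-27 kg·m/s

The more precisely we measure position, the greater the momentum disturbance.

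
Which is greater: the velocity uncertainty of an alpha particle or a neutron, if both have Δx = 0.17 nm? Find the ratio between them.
The neutron has the larger minimum velocity uncertainty, by a ratio of 4.0.

For both particles, Δp_min = ℏ/(2Δx) = 3.102e-25 kg·m/s (same for both).

The velocity uncertainty is Δv = Δp/m:
- alpha particle: Δv = 3.102e-25 / 6.645e-27 = 4.668e+01 m/s = 46.679 m/s
- neutron: Δv = 3.102e-25 / 1.675e-27 = 1.852e+02 m/s = 185.183 m/s

Ratio: 1.852e+02 / 4.668e+01 = 4.0

The lighter particle has larger velocity uncertainty because Δv ∝ 1/m.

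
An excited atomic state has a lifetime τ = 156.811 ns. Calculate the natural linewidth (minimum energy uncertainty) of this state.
2.099 neV

Using the energy-time uncertainty principle:
ΔEΔt ≥ ℏ/2

The lifetime τ represents the time uncertainty Δt.
The natural linewidth (minimum energy uncertainty) is:

ΔE = ℏ/(2τ)
ΔE = (1.055e-34 J·s) / (2 × 1.568e-07 s)
ΔE = 3.363e-28 J = 2.099 neV

This natural linewidth limits the precision of spectroscopic measurements.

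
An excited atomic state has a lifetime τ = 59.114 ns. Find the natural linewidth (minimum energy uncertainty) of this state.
5.567 neV

Using the energy-time uncertainty principle:
ΔEΔt ≥ ℏ/2

The lifetime τ represents the time uncertainty Δt.
The natural linewidth (minimum energy uncertainty) is:

ΔE = ℏ/(2τ)
ΔE = (1.055e-34 J·s) / (2 × 5.911e-08 s)
ΔE = 8.920e-28 J = 5.567 neV

This natural linewidth limits the precision of spectroscopic measurements.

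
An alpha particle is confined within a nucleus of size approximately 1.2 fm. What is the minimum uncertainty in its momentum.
4.394 × 10^-20 kg·m/s

Using the Heisenberg uncertainty principle:
ΔxΔp ≥ ℏ/2

With Δx ≈ L = 1.200e-15 m (the confinement size):
Δp_min = ℏ/(2Δx)
Δp_min = (1.055e-34 J·s) / (2 × 1.200e-15 m)
Δp_min = 4.394e-20 kg·m/s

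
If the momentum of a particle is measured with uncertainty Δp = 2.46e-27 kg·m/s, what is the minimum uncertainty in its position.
21.434 nm

Using the Heisenberg uncertainty principle:
ΔxΔp ≥ ℏ/2

The minimum uncertainty in position is:
Δx_min = ℏ/(2Δp)
Δx_min = (1.055e-34 J·s) / (2 × 2.460e-27 kg·m/s)
Δx_min = 2.143e-08 m = 21.434 nm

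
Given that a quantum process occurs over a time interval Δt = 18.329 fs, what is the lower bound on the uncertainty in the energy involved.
17.955 meV

Using the energy-time uncertainty principle:
ΔEΔt ≥ ℏ/2

The minimum uncertainty in energy is:
ΔE_min = ℏ/(2Δt)
ΔE_min = (1.055e-34 J·s) / (2 × 1.833e-14 s)
ΔE_min = 2.877e-21 J = 17.955 meV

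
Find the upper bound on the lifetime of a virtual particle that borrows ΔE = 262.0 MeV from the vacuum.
1.256 ys

Using the energy-time uncertainty principle:
ΔEΔt ≥ ℏ/2

For a virtual particle borrowing energy ΔE, the maximum lifetime is:
Δt_max = ℏ/(2ΔE)

Converting energy:
ΔE = 262.0 MeV = 4.198e-11 J

Δt_max = (1.055e-34 J·s) / (2 × 4.198e-11 J)
Δt_max = 1.256e-24 s = 1.256 ys

Virtual particles with higher borrowed energy exist for shorter times.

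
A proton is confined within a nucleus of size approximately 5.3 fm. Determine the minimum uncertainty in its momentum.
9.949 × 10^-21 kg·m/s

Using the Heisenberg uncertainty principle:
ΔxΔp ≥ ℏ/2

With Δx ≈ L = 5.300e-15 m (the confinement size):
Δp_min = ℏ/(2Δx)
Δp_min = (1.055e-34 J·s) / (2 × 5.300e-15 m)
Δp_min = 9.949e-21 kg·m/s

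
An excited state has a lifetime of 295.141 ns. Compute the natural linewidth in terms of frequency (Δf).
269.625 kHz

Using the energy-time uncertainty principle and E = hf:
ΔEΔt ≥ ℏ/2
hΔf·Δt ≥ ℏ/2

The minimum frequency uncertainty is:
Δf = ℏ/(2hτ) = 1/(4πτ)
Δf = 1/(4π × 2.951e-07 s)
Δf = 2.696e+05 Hz = 269.625 kHz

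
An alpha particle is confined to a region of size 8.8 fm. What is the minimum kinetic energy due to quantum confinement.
16.862 keV

Using the uncertainty principle:

1. Position uncertainty: Δx ≈ 8.800e-15 m
2. Minimum momentum uncertainty: Δp = ℏ/(2Δx) = 5.992e-21 kg·m/s
3. Minimum kinetic energy:
   KE = (Δp)²/(2m) = (5.992e-21)²/(2 × 6.645e-27 kg)
   KE = 2.702e-15 J = 16.862 keV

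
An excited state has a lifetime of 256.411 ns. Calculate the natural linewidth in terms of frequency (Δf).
310.351 kHz

Using the energy-time uncertainty principle and E = hf:
ΔEΔt ≥ ℏ/2
hΔf·Δt ≥ ℏ/2

The minimum frequency uncertainty is:
Δf = ℏ/(2hτ) = 1/(4πτ)
Δf = 1/(4π × 2.564e-07 s)
Δf = 3.104e+05 Hz = 310.351 kHz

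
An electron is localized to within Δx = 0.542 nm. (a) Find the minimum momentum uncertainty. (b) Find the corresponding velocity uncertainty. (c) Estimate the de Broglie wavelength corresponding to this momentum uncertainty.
(a) Δp_min = 9.729 × 10^-26 kg·m/s
(b) Δv_min = 106.797 km/s
(c) λ_dB = 6.811 nm

Step-by-step:

(a) From the uncertainty principle:
Δp_min = ℏ/(2Δx) = (1.055e-34 J·s)/(2 × 5.420e-10 m) = 9.729e-26 kg·m/s

(b) The velocity uncertainty:
Δv = Δp/m = (9.729e-26 kg·m/s)/(9.109e-31 kg) = 1.068e+05 m/s = 106.797 km/s

(c) The de Broglie wavelength for this momentum:
λ = h/p = (6.626e-34 J·s)/(9.729e-26 kg·m/s) = 6.811e-09 m = 6.811 nm

Note: The de Broglie wavelength is comparable to the localization size, as expected from wave-particle duality.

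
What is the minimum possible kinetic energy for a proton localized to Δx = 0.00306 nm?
554.002 meV

Localizing a particle requires giving it sufficient momentum uncertainty:

1. From uncertainty principle: Δp ≥ ℏ/(2Δx)
   Δp_min = (1.055e-34 J·s) / (2 × 3.060e-12 m)
   Δp_min = 1.723e-23 kg·m/s

2. This momentum uncertainty corresponds to kinetic energy:
   KE ≈ (Δp)²/(2m) = (1.723e-23)²/(2 × 1.673e-27 kg)
   KE = 8.876e-20 J = 554.002 meV

Tighter localization requires more energy.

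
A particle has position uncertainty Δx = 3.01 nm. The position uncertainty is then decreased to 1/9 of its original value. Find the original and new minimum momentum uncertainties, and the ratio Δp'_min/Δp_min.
Original Δp_min = 1.752 × 10^-26 kg·m/s; new Δp'_min = 1.577 × 10^-25 kg·m/s; ratio Δp'_min/Δp_min = 9.

From the uncertainty principle ΔxΔp ≥ ℏ/2, the minimum momentum uncertainty is Δp_min = ℏ/(2Δx).

Original (Δx = 3.01 nm = 3.010e-09 m):
Δp_min = (1.055e-34 J·s)/(2 × 3.010e-09 m) = 1.752e-26 kg·m/s

When Δx → (1/9)Δx:
Δp'_min = ℏ/(2 × (1/9)Δx) = 9 × ℏ/(2Δx) = 9 × Δp_min
Δp'_min = 9 × 1.752e-26 kg·m/s = 1.577e-25 kg·m/s

Since Δp_min ∝ 1/Δx, when Δx is decreased to 1/9 of its original value, Δp_min increases to 9 times its original value.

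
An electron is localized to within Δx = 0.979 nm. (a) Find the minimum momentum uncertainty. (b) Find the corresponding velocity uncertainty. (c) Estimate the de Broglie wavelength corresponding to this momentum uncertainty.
(a) Δp_min = 5.386 × 10^-26 kg·m/s
(b) Δv_min = 59.125 km/s
(c) λ_dB = 12.302 nm

Step-by-step:

(a) From the uncertainty principle:
Δp_min = ℏ/(2Δx) = (1.055e-34 J·s)/(2 × 9.790e-10 m) = 5.386e-26 kg·m/s

(b) The velocity uncertainty:
Δv = Δp/m = (5.386e-26 kg·m/s)/(9.109e-31 kg) = 5.913e+04 m/s = 59.125 km/s

(c) The de Broglie wavelength for this momentum:
λ = h/p = (6.626e-34 J·s)/(5.386e-26 kg·m/s) = 1.230e-08 m = 12.302 nm

Note: The de Broglie wavelength is comparable to the localization size, as expected from wave-particle duality.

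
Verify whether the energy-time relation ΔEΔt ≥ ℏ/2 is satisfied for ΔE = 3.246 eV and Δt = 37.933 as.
No, it violates the uncertainty relation.

Calculate the product ΔEΔt:
ΔE = 3.246 eV = 5.201e-19 J
ΔEΔt = (5.201e-19 J) × (3.793e-17 s)
ΔEΔt = 1.973e-35 J·s

Compare to the minimum allowed value ℏ/2:
ℏ/2 = 5.273e-35 J·s

Since ΔEΔt = 1.973e-35 J·s < 5.273e-35 J·s = ℏ/2,
this violates the uncertainty relation.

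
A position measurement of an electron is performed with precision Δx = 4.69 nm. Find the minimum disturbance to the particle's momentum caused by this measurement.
1.124 × 10^-26 kg·m/s

The uncertainty principle implies that measuring position disturbs momentum:
ΔxΔp ≥ ℏ/2

When we measure position with precision Δx, we necessarily introduce a momentum uncertainty:
Δp ≥ ℏ/(2Δx)
Δp_min = (1.055e-34 J·s) / (2 × 4.690e-09 m)
Δp_min = 1.124e-26 kg·m/s

The more precisely we measure position, the greater the momentum disturbance.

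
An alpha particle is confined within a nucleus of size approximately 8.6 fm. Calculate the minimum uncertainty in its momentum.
6.131 × 10^-21 kg·m/s

Using the Heisenberg uncertainty principle:
ΔxΔp ≥ ℏ/2

With Δx ≈ L = 8.600e-15 m (the confinement size):
Δp_min = ℏ/(2Δx)
Δp_min = (1.055e-34 J·s) / (2 × 8.600e-15 m)
Δp_min = 6.131e-21 kg·m/s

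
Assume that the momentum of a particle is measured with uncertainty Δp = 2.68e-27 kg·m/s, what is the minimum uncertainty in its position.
19.675 nm

Using the Heisenberg uncertainty principle:
ΔxΔp ≥ ℏ/2

The minimum uncertainty in position is:
Δx_min = ℏ/(2Δp)
Δx_min = (1.055e-34 J·s) / (2 × 2.680e-27 kg·m/s)
Δx_min = 1.967e-08 m = 19.675 nm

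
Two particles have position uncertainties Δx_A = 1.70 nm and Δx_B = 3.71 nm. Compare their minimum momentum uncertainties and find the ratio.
Particle A has the larger minimum momentum uncertainty, by a factor of 2.18.

For each particle, the minimum momentum uncertainty is Δp_min = ℏ/(2Δx):

Particle A: Δp_A = ℏ/(2×1.700e-09 m) = 3.102e-26 kg·m/s
Particle B: Δp_B = ℏ/(2×3.710e-09 m) = 1.421e-26 kg·m/s

Ratio: Δp_A/Δp_B = 2.18

Since Δp_min ∝ 1/Δx, the particle with smaller position uncertainty (A) has larger momentum uncertainty.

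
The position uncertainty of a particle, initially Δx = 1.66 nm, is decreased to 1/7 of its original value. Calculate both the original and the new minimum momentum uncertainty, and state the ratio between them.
Original Δp_min = 3.176 × 10^-26 kg·m/s; new Δp'_min = 2.223 × 10^-25 kg·m/s; ratio Δp'_min/Δp_min = 7.

From the uncertainty principle ΔxΔp ≥ ℏ/2, the minimum momentum uncertainty is Δp_min = ℏ/(2Δx).

Original (Δx = 1.66 nm = 1.660e-09 m):
Δp_min = (1.055e-34 J·s)/(2 × 1.660e-09 m) = 3.176e-26 kg·m/s

When Δx → (1/7)Δx:
Δp'_min = ℏ/(2 × (1/7)Δx) = 7 × ℏ/(2Δx) = 7 × Δp_min
Δp'_min = 7 × 3.176e-26 kg·m/s = 2.223e-25 kg·m/s

Since Δp_min ∝ 1/Δx, when Δx is decreased to 1/7 of its original value, Δp_min increases to 7 times its original value.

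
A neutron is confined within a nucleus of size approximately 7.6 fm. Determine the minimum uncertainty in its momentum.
6.938 × 10^-21 kg·m/s

Using the Heisenberg uncertainty principle:
ΔxΔp ≥ ℏ/2

With Δx ≈ L = 7.600e-15 m (the confinement size):
Δp_min = ℏ/(2Δx)
Δp_min = (1.055e-34 J·s) / (2 × 7.600e-15 m)
Δp_min = 6.938e-21 kg·m/s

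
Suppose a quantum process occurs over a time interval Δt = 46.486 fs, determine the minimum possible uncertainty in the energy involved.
7.080 meV

Using the energy-time uncertainty principle:
ΔEΔt ≥ ℏ/2

The minimum uncertainty in energy is:
ΔE_min = ℏ/(2Δt)
ΔE_min = (1.055e-34 J·s) / (2 × 4.649e-14 s)
ΔE_min = 1.134e-21 J = 7.080 meV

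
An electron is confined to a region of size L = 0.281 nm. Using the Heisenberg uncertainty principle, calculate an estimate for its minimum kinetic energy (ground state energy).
120.629 meV

Using the uncertainty principle to estimate ground state energy:

1. The position uncertainty is approximately the confinement size:
   Δx ≈ L = 2.810e-10 m

2. From ΔxΔp ≥ ℏ/2, the minimum momentum uncertainty is:
   Δp ≈ ℏ/(2L) = 1.876e-25 kg·m/s

3. The kinetic energy is approximately:
   KE ≈ (Δp)²/(2m) = (1.876e-25)²/(2 × 9.109e-31 kg)
   KE ≈ 1.933e-20 J = 120.629 meV

This is an order-of-magnitude estimate of the ground state energy.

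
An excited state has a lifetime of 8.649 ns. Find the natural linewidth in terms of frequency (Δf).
9.201 MHz

Using the energy-time uncertainty principle and E = hf:
ΔEΔt ≥ ℏ/2
hΔf·Δt ≥ ℏ/2

The minimum frequency uncertainty is:
Δf = ℏ/(2hτ) = 1/(4πτ)
Δf = 1/(4π × 8.649e-09 s)
Δf = 9.201e+06 Hz = 9.201 MHz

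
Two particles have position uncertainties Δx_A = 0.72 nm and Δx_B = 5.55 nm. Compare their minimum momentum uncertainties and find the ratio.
Particle A has the larger minimum momentum uncertainty, by a factor of 7.71.

For each particle, the minimum momentum uncertainty is Δp_min = ℏ/(2Δx):

Particle A: Δp_A = ℏ/(2×7.200e-10 m) = 7.323e-26 kg·m/s
Particle B: Δp_B = ℏ/(2×5.550e-09 m) = 9.501e-27 kg·m/s

Ratio: Δp_A/Δp_B = 7.71

Since Δp_min ∝ 1/Δx, the particle with smaller position uncertainty (A) has larger momentum uncertainty.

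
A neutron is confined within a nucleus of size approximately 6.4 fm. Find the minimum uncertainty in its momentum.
8.239 × 10^-21 kg·m/s

Using the Heisenberg uncertainty principle:
ΔxΔp ≥ ℏ/2

With Δx ≈ L = 6.400e-15 m (the confinement size):
Δp_min = ℏ/(2Δx)
Δp_min = (1.055e-34 J·s) / (2 × 6.400e-15 m)
Δp_min = 8.239e-21 kg·m/s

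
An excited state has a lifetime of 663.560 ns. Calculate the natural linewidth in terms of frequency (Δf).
119.925 kHz

Using the energy-time uncertainty principle and E = hf:
ΔEΔt ≥ ℏ/2
hΔf·Δt ≥ ℏ/2

The minimum frequency uncertainty is:
Δf = ℏ/(2hτ) = 1/(4πτ)
Δf = 1/(4π × 6.636e-07 s)
Δf = 1.199e+05 Hz = 119.925 kHz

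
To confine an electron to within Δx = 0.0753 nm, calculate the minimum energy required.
1.680 eV

Localizing a particle requires giving it sufficient momentum uncertainty:

1. From uncertainty principle: Δp ≥ ℏ/(2Δx)
   Δp_min = (1.055e-34 J·s) / (2 × 7.530e-11 m)
   Δp_min = 7.002e-25 kg·m/s

2. This momentum uncertainty corresponds to kinetic energy:
   KE ≈ (Δp)²/(2m) = (7.002e-25)²/(2 × 9.109e-31 kg)
   KE = 2.691e-19 J = 1.680 eV

Tighter localization requires more energy.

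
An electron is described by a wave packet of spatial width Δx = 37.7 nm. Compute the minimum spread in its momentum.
1.399 × 10^-27 kg·m/s

For a wave packet, the spatial width Δx and momentum spread Δp are related by the uncertainty principle:
ΔxΔp ≥ ℏ/2

The minimum momentum spread is:
Δp_min = ℏ/(2Δx)
Δp_min = (1.055e-34 J·s) / (2 × 3.770e-08 m)
Δp_min = 1.399e-27 kg·m/s

A wave packet cannot have both a well-defined position and well-defined momentum.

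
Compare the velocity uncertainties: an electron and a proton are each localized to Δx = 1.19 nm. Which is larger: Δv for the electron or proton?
The electron has the larger minimum velocity uncertainty, by a ratio of 1836.2.

For both particles, Δp_min = ℏ/(2Δx) = 4.431e-26 kg·m/s (same for both).

The velocity uncertainty is Δv = Δp/m:
- electron: Δv = 4.431e-26 / 9.109e-31 = 4.864e+04 m/s = 48.642 km/s
- proton: Δv = 4.431e-26 / 1.673e-27 = 2.649e+01 m/s = 26.491 m/s

Ratio: 4.864e+04 / 2.649e+01 = 1836.2

The lighter particle has larger velocity uncertainty because Δv ∝ 1/m.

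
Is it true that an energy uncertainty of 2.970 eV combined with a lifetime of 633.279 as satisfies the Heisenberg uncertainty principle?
Yes, it satisfies the uncertainty relation.

Calculate the product ΔEΔt:
ΔE = 2.970 eV = 4.758e-19 J
ΔEΔt = (4.758e-19 J) × (6.333e-16 s)
ΔEΔt = 3.013e-34 J·s

Compare to the minimum allowed value ℏ/2:
ℏ/2 = 5.273e-35 J·s

Since ΔEΔt = 3.013e-34 J·s ≥ 5.273e-35 J·s = ℏ/2,
this satisfies the uncertainty relation.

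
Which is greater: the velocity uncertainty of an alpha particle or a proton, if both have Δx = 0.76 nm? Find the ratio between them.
The proton has the larger minimum velocity uncertainty, by a ratio of 4.0.

For both particles, Δp_min = ℏ/(2Δx) = 6.938e-26 kg·m/s (same for both).

The velocity uncertainty is Δv = Δp/m:
- alpha particle: Δv = 6.938e-26 / 6.645e-27 = 1.044e+01 m/s = 10.441 m/s
- proton: Δv = 6.938e-26 / 1.673e-27 = 4.148e+01 m/s = 41.480 m/s

Ratio: 4.148e+01 / 1.044e+01 = 4.0

The lighter particle has larger velocity uncertainty because Δv ∝ 1/m.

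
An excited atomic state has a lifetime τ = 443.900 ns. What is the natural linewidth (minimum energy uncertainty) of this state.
741.397 peV

Using the energy-time uncertainty principle:
ΔEΔt ≥ ℏ/2

The lifetime τ represents the time uncertainty Δt.
The natural linewidth (minimum energy uncertainty) is:

ΔE = ℏ/(2τ)
ΔE = (1.055e-34 J·s) / (2 × 4.439e-07 s)
ΔE = 1.188e-28 J = 741.397 peV

This natural linewidth limits the precision of spectroscopic measurements.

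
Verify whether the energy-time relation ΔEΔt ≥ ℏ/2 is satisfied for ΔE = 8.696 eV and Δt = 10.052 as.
No, it violates the uncertainty relation.

Calculate the product ΔEΔt:
ΔE = 8.696 eV = 1.393e-18 J
ΔEΔt = (1.393e-18 J) × (1.005e-17 s)
ΔEΔt = 1.400e-35 J·s

Compare to the minimum allowed value ℏ/2:
ℏ/2 = 5.273e-35 J·s

Since ΔEΔt = 1.400e-35 J·s < 5.273e-35 J·s = ℏ/2,
this violates the uncertainty relation.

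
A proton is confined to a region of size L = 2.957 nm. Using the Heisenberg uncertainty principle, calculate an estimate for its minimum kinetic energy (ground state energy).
593.269 neV

Using the uncertainty principle to estimate ground state energy:

1. The position uncertainty is approximately the confinement size:
   Δx ≈ L = 2.957e-09 m

2. From ΔxΔp ≥ ℏ/2, the minimum momentum uncertainty is:
   Δp ≈ ℏ/(2L) = 1.783e-26 kg·m/s

3. The kinetic energy is approximately:
   KE ≈ (Δp)²/(2m) = (1.783e-26)²/(2 × 1.673e-27 kg)
   KE ≈ 9.505e-26 J = 593.269 neV

This is an order-of-magnitude estimate of the ground state energy.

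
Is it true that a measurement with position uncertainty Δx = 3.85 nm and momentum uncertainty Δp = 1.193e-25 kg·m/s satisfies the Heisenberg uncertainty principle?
Yes, it satisfies the uncertainty principle.

Calculate the product ΔxΔp:
ΔxΔp = (3.850e-09 m) × (1.193e-25 kg·m/s)
ΔxΔp = 4.593e-34 J·s

Compare to the minimum allowed value ℏ/2:
ℏ/2 = 5.273e-35 J·s

Since ΔxΔp = 4.593e-34 J·s ≥ 5.273e-35 J·s = ℏ/2,
the measurement satisfies the uncertainty principle.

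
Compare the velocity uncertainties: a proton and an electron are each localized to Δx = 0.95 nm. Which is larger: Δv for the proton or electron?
The electron has the larger minimum velocity uncertainty, by a ratio of 1836.2.

For both particles, Δp_min = ℏ/(2Δx) = 5.550e-26 kg·m/s (same for both).

The velocity uncertainty is Δv = Δp/m:
- proton: Δv = 5.550e-26 / 1.673e-27 = 3.318e+01 m/s = 33.184 m/s
- electron: Δv = 5.550e-26 / 9.109e-31 = 6.093e+04 m/s = 60.930 km/s

Ratio: 6.093e+04 / 3.318e+01 = 1836.2

The lighter particle has larger velocity uncertainty because Δv ∝ 1/m.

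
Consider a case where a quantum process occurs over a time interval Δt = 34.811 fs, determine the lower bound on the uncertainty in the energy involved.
9.454 meV

Using the energy-time uncertainty principle:
ΔEΔt ≥ ℏ/2

The minimum uncertainty in energy is:
ΔE_min = ℏ/(2Δt)
ΔE_min = (1.055e-34 J·s) / (2 × 3.481e-14 s)
ΔE_min = 1.515e-21 J = 9.454 meV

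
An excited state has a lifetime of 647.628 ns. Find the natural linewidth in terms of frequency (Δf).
122.875 kHz

Using the energy-time uncertainty principle and E = hf:
ΔEΔt ≥ ℏ/2
hΔf·Δt ≥ ℏ/2

The minimum frequency uncertainty is:
Δf = ℏ/(2hτ) = 1/(4πτ)
Δf = 1/(4π × 6.476e-07 s)
Δf = 1.229e+05 Hz = 122.875 kHz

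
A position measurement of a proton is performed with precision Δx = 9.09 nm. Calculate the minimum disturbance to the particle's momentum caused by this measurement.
5.801 × 10^-27 kg·m/s

The uncertainty principle implies that measuring position disturbs momentum:
ΔxΔp ≥ ℏ/2

When we measure position with precision Δx, we necessarily introduce a momentum uncertainty:
Δp ≥ ℏ/(2Δx)
Δp_min = (1.055e-34 J·s) / (2 × 9.090e-09 m)
Δp_min = 5.801e-27 kg·m/s

The more precisely we measure position, the greater the momentum disturbance.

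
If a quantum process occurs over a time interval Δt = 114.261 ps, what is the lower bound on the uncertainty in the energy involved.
2.880 μeV

Using the energy-time uncertainty principle:
ΔEΔt ≥ ℏ/2

The minimum uncertainty in energy is:
ΔE_min = ℏ/(2Δt)
ΔE_min = (1.055e-34 J·s) / (2 × 1.143e-10 s)
ΔE_min = 4.615e-25 J = 2.880 μeV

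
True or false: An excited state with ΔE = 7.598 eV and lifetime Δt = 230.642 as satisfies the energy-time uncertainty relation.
Yes, it satisfies the uncertainty relation.

Calculate the product ΔEΔt:
ΔE = 7.598 eV = 1.217e-18 J
ΔEΔt = (1.217e-18 J) × (2.306e-16 s)
ΔEΔt = 2.808e-34 J·s

Compare to the minimum allowed value ℏ/2:
ℏ/2 = 5.273e-35 J·s

Since ΔEΔt = 2.808e-34 J·s ≥ 5.273e-35 J·s = ℏ/2,
this satisfies the uncertainty relation.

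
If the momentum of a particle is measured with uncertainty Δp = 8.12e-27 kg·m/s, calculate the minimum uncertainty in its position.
6.494 nm

Using the Heisenberg uncertainty principle:
ΔxΔp ≥ ℏ/2

The minimum uncertainty in position is:
Δx_min = ℏ/(2Δp)
Δx_min = (1.055e-34 J·s) / (2 × 8.120e-27 kg·m/s)
Δx_min = 6.494e-09 m = 6.494 nm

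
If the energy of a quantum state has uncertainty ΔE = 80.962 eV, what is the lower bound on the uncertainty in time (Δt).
4.065 as

Using the energy-time uncertainty principle:
ΔEΔt ≥ ℏ/2

The minimum uncertainty in time is:
Δt_min = ℏ/(2ΔE)
Δt_min = (1.055e-34 J·s) / (2 × 1.297e-17 J)
Δt_min = 4.065e-18 s = 4.065 as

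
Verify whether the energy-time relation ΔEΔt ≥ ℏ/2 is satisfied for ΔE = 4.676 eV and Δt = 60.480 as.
No, it violates the uncertainty relation.

Calculate the product ΔEΔt:
ΔE = 4.676 eV = 7.492e-19 J
ΔEΔt = (7.492e-19 J) × (6.048e-17 s)
ΔEΔt = 4.531e-35 J·s

Compare to the minimum allowed value ℏ/2:
ℏ/2 = 5.273e-35 J·s

Since ΔEΔt = 4.531e-35 J·s < 5.273e-35 J·s = ℏ/2,
this violates the uncertainty relation.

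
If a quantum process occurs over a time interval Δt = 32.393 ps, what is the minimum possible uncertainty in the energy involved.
10.160 μeV

Using the energy-time uncertainty principle:
ΔEΔt ≥ ℏ/2

The minimum uncertainty in energy is:
ΔE_min = ℏ/(2Δt)
ΔE_min = (1.055e-34 J·s) / (2 × 3.239e-11 s)
ΔE_min = 1.628e-24 J = 10.160 μeV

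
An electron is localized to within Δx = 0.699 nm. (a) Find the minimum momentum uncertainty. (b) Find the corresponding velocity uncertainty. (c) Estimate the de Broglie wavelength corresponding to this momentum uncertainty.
(a) Δp_min = 7.543 × 10^-26 kg·m/s
(b) Δv_min = 82.809 km/s
(c) λ_dB = 8.784 nm

Step-by-step:

(a) From the uncertainty principle:
Δp_min = ℏ/(2Δx) = (1.055e-34 J·s)/(2 × 6.990e-10 m) = 7.543e-26 kg·m/s

(b) The velocity uncertainty:
Δv = Δp/m = (7.543e-26 kg·m/s)/(9.109e-31 kg) = 8.281e+04 m/s = 82.809 km/s

(c) The de Broglie wavelength for this momentum:
λ = h/p = (6.626e-34 J·s)/(7.543e-26 kg·m/s) = 8.784e-09 m = 8.784 nm

Note: The de Broglie wavelength is comparable to the localization size, as expected from wave-particle duality.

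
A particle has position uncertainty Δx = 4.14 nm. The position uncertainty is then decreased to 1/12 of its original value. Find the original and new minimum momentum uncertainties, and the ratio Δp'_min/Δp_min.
Original Δp_min = 1.274 × 10^-26 kg·m/s; new Δp'_min = 1.528 × 10^-25 kg·m/s; ratio Δp'_min/Δp_min = 12.

From the uncertainty principle ΔxΔp ≥ ℏ/2, the minimum momentum uncertainty is Δp_min = ℏ/(2Δx).

Original (Δx = 4.14 nm = 4.140e-09 m):
Δp_min = (1.055e-34 J·s)/(2 × 4.140e-09 m) = 1.274e-26 kg·m/s

When Δx → (1/12)Δx:
Δp'_min = ℏ/(2 × (1/12)Δx) = 12 × ℏ/(2Δx) = 12 × Δp_min
Δp'_min = 12 × 1.274e-26 kg·m/s = 1.528e-25 kg·m/s

Since Δp_min ∝ 1/Δx, when Δx is decreased to 1/12 of its original value, Δp_min increases to 12 times its original value.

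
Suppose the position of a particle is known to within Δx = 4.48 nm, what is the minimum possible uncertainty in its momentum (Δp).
1.177 × 10^-26 kg·m/s

Using the Heisenberg uncertainty principle:
ΔxΔp ≥ ℏ/2

The minimum uncertainty in momentum is:
Δp_min = ℏ/(2Δx)
Δp_min = (1.055e-34 J·s) / (2 × 4.480e-09 m)
Δp_min = 1.177e-26 kg·m/s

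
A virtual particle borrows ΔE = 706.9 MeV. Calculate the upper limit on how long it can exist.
4.656 × 10^-25 s

Using the energy-time uncertainty principle:
ΔEΔt ≥ ℏ/2

For a virtual particle borrowing energy ΔE, the maximum lifetime is:
Δt_max = ℏ/(2ΔE)

Converting energy:
ΔE = 706.9 MeV = 1.133e-10 J

Δt_max = (1.055e-34 J·s) / (2 × 1.133e-10 J)
Δt_max = 4.656e-25 s = 4.656 × 10^-25 s

Virtual particles with higher borrowed energy exist for shorter times.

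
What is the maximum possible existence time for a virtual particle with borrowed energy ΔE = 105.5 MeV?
3.119 ys

Using the energy-time uncertainty principle:
ΔEΔt ≥ ℏ/2

For a virtual particle borrowing energy ΔE, the maximum lifetime is:
Δt_max = ℏ/(2ΔE)

Converting energy:
ΔE = 105.5 MeV = 1.690e-11 J

Δt_max = (1.055e-34 J·s) / (2 × 1.690e-11 J)
Δt_max = 3.119e-24 s = 3.119 ys

Virtual particles with higher borrowed energy exist for shorter times.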